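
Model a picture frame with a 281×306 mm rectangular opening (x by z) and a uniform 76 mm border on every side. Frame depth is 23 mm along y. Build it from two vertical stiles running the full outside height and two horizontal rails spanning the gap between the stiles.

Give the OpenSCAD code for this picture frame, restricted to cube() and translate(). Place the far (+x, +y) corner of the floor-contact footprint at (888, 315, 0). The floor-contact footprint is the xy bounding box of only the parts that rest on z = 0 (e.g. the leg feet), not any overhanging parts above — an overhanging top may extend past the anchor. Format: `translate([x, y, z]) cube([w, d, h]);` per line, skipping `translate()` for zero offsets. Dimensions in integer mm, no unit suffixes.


translate([455, 292, 0]) cube([76, 23, 458]);
translate([812, 292, 0]) cube([76, 23, 458]);
translate([531, 292, 0]) cube([281, 23, 76]);
translate([531, 292, 382]) cube([281, 23, 76]);


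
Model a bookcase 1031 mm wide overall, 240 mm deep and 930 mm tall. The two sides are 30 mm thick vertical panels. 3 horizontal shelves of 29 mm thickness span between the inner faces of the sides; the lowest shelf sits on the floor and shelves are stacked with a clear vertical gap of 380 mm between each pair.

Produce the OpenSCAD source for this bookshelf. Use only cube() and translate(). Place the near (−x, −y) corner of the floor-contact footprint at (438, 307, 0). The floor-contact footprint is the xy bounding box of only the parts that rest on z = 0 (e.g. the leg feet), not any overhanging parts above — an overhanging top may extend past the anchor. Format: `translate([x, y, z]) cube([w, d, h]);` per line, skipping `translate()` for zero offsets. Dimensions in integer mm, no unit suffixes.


translate([438, 307, 0]) cube([30, 240, 930]);
translate([1439, 307, 0]) cube([30, 240, 930]);
translate([468, 307, 0]) cube([971, 240, 29]);
translate([468, 307, 409]) cube([971, 240, 29]);
translate([468, 307, 818]) cube([971, 240, 29]);


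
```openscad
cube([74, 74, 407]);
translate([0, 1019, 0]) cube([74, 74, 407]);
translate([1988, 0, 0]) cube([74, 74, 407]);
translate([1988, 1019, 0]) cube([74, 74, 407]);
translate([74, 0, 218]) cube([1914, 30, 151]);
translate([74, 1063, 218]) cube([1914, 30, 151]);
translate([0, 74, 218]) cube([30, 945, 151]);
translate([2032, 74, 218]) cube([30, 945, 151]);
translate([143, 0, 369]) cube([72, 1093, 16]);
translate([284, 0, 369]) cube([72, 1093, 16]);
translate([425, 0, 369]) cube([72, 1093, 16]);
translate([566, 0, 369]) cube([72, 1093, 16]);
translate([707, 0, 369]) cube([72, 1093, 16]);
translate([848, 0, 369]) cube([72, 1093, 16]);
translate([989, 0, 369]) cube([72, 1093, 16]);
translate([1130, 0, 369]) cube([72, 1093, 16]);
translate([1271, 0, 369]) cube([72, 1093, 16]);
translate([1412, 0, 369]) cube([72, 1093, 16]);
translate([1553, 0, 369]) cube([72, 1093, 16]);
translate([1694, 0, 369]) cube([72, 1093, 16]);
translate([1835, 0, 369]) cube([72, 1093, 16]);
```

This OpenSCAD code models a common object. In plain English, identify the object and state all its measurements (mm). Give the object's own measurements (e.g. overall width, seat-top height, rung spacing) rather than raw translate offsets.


A bed frame 2062 mm long (x) by 1093 mm wide (y). Four 74×74 mm corner posts, 407 mm tall, at the corners of the footprint. Four rails of 30 mm thickness and 151 mm height run between adjacent posts with their undersides at z = 218 mm, their outer faces flush with the outside of the frame (the two x-running rails run between the posts' inner faces; the two y-running rails run between the posts' inner faces). 13 slats, each 72 mm wide (x) and 16 mm thick, lie across the top of the two x-running rails, running the full 1093 mm width of the frame in y; along x they sit between the end posts with a 69 mm gap after the −x posts and between neighbouring slats, leaving 81 mm before the +x posts.


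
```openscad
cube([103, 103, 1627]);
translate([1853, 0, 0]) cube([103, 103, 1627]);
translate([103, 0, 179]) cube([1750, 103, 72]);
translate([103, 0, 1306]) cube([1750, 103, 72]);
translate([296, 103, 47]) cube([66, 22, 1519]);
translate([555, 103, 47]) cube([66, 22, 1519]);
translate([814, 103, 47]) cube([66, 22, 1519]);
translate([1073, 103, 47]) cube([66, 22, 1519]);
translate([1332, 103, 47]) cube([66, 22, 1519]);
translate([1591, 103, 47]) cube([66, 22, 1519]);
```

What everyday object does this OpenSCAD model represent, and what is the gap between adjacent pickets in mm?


A fence section. The picket gap is 193 mm.

Two posts, two rails, 6 pickets — a fence section. Span 1750 mm holds 6 pickets of 66 mm with 7 equal gaps: ⌊(1750 − 6·66) / 7⌋ = 193 mm.


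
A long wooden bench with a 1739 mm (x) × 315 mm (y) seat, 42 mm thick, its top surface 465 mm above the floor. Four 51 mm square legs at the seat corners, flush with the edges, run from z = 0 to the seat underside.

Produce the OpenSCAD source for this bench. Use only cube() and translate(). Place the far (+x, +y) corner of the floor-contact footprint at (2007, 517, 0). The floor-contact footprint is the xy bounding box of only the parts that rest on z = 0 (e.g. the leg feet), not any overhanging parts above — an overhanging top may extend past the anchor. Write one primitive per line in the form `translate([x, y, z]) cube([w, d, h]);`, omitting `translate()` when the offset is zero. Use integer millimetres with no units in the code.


// leg_h = 465 − 42 = 423
translate([268, 202, 423]) cube([1739, 315, 42]);
translate([268, 202, 0]) cube([51, 51, 423]);
translate([268, 466, 0]) cube([51, 51, 423]);
translate([1956, 202, 0]) cube([51, 51, 423]);
translate([1956, 466, 0]) cube([51, 51, 423]);


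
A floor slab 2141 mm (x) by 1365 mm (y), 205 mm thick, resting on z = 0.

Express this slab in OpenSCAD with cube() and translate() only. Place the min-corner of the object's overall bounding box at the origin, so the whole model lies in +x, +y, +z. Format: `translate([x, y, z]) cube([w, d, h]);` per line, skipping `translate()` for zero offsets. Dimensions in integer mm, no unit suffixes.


cube([2141, 1365, 205]);


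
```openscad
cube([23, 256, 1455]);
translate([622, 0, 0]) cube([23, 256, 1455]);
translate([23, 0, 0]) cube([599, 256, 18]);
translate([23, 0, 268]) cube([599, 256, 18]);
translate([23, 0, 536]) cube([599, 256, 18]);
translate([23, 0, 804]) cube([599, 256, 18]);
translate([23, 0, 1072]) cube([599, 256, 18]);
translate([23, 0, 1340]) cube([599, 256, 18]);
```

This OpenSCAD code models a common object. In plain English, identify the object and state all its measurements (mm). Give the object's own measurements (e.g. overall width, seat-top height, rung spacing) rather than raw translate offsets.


An open bookshelf. Two side panels, each 23 mm thick, 256 mm deep and 1455 mm tall, stand 645 mm apart (outside-to-outside). Between them sit 6 shelves, each 18 mm thick and 256 mm deep, spanning the full gap between the sides. The bottom shelf rests on the floor (its underside at z = 0) and the clear gap between one shelf's top and the next shelf's underside is 250 mm.


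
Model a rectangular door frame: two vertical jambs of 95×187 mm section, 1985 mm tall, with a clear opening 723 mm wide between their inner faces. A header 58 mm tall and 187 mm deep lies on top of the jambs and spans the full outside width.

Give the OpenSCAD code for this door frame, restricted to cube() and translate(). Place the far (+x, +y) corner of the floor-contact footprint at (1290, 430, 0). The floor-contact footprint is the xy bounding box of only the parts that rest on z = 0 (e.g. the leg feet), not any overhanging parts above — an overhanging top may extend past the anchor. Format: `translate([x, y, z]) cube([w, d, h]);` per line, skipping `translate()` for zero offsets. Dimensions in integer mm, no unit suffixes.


translate([377, 243, 0]) cube([95, 187, 1985]);
translate([1195, 243, 0]) cube([95, 187, 1985]);
translate([377, 243, 1985]) cube([913, 187, 58]);


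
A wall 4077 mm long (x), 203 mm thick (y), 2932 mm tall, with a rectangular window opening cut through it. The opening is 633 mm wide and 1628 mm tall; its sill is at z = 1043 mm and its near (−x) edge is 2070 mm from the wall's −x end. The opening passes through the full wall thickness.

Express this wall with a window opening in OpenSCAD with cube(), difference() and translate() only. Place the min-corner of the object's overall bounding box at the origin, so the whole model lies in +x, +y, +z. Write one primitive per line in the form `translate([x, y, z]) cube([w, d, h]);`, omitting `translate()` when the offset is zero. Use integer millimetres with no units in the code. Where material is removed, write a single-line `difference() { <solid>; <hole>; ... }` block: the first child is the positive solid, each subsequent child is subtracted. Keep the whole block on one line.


difference() { cube([4077, 203, 2932]); translate([2070, 0, 1043]) cube([633, 203, 1628]); }


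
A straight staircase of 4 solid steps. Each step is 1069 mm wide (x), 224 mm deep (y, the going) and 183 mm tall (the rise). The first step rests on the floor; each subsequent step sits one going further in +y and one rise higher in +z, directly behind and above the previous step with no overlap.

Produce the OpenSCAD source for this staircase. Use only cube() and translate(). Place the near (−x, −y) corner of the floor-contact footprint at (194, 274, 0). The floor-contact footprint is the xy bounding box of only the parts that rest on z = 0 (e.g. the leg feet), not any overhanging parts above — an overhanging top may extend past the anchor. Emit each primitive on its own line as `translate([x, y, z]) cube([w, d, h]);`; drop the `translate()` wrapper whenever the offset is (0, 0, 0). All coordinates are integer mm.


translate([194, 274, 0]) cube([1069, 224, 183]);
translate([194, 498, 183]) cube([1069, 224, 183]);
translate([194, 722, 366]) cube([1069, 224, 183]);
translate([194, 946, 549]) cube([1069, 224, 183]);


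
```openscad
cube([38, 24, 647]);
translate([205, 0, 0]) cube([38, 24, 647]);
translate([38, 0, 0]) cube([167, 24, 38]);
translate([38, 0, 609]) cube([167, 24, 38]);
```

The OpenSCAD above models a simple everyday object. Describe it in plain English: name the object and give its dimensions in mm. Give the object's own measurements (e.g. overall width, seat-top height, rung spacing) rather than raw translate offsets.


A rectangular picture frame lying in the x–z plane (depth along y). The opening is 167 mm wide (x) by 571 mm tall (z), surrounded by a border 38 mm wide on all four sides. The frame is 24 mm deep and is made of two full-height vertical stiles with two horizontal rails fitted between them.


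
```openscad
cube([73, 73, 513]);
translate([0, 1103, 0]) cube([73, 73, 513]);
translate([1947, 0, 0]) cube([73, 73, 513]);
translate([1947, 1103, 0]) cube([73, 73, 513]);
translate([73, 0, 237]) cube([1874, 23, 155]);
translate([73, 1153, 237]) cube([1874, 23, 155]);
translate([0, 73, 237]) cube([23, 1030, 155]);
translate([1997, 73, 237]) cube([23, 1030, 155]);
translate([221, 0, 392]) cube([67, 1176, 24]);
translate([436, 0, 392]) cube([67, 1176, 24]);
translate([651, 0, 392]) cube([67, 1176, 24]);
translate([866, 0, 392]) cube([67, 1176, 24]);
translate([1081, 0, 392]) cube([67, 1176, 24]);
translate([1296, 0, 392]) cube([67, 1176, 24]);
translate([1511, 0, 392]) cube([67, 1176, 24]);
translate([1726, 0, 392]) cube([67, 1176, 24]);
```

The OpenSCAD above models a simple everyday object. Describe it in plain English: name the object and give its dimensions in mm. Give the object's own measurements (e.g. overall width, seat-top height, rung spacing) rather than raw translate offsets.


A bed frame 2020 mm long (x) by 1176 mm wide (y). Four 73×73 mm corner posts, 513 mm tall, at the corners of the footprint. Four rails of 23 mm thickness and 155 mm height run between adjacent posts with their undersides at z = 237 mm, their outer faces flush with the outside of the frame (the two x-running rails run between the posts' inner faces; the two y-running rails run between the posts' inner faces). 8 slats, each 67 mm wide (x) and 24 mm thick, lie across the top of the two x-running rails, running the full 1176 mm width of the frame in y; along x they sit between the end posts with a 148 mm gap after the −x posts and between neighbouring slats, leaving 154 mm before the +x posts.


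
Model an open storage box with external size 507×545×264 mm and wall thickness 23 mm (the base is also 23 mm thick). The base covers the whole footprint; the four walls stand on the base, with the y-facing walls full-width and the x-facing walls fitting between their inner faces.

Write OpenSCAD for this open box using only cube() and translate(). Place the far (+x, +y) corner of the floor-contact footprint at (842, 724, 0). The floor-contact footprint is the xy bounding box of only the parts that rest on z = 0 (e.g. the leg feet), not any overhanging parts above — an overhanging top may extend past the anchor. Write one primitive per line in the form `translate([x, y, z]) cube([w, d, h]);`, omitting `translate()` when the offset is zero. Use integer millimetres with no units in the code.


translate([335, 179, 0]) cube([507, 545, 23]);
translate([335, 179, 23]) cube([507, 23, 241]);
translate([335, 701, 23]) cube([507, 23, 241]);
translate([335, 202, 23]) cube([23, 499, 241]);
translate([819, 202, 23]) cube([23, 499, 241]);


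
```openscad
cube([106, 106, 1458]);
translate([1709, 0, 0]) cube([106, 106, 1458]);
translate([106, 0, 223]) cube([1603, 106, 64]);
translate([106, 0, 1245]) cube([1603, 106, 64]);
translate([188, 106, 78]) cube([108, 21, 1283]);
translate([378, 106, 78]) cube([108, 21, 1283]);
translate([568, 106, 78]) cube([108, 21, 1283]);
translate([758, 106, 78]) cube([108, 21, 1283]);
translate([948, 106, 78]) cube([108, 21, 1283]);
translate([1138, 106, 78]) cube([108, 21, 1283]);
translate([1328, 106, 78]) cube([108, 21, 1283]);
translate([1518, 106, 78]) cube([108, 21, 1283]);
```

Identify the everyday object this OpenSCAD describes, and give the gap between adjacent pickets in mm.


A fence section. The picket gap is 82 mm.

Two posts, two rails, 8 pickets — a fence section. Span 1603 mm holds 8 pickets of 108 mm with 9 equal gaps: ⌊(1603 − 8·108) / 9⌋ = 82 mm.


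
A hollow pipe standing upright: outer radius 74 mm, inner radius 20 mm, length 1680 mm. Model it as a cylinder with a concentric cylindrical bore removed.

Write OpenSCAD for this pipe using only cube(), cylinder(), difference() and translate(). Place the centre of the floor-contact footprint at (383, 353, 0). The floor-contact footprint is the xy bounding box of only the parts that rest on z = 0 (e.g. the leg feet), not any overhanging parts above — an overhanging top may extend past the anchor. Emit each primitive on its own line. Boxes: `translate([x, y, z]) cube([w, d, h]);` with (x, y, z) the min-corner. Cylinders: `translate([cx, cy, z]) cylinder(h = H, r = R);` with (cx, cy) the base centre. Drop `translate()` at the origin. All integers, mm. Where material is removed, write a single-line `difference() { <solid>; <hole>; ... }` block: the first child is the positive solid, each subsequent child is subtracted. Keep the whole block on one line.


difference() { translate([383, 353, 0]) cylinder(h = 1680, r = 74); translate([383, 353, 0]) cylinder(h = 1680, r = 20); }


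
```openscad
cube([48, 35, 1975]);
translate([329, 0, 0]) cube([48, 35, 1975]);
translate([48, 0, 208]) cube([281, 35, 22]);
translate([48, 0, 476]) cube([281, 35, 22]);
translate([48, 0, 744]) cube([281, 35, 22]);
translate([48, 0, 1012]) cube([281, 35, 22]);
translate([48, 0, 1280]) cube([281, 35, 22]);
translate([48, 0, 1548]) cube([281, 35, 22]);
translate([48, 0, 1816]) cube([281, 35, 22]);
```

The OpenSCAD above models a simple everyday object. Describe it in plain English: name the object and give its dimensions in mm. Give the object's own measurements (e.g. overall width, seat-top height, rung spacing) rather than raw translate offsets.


A straight ladder. Two 48×35 mm vertical rails, 1975 mm tall, stand 377 mm apart (outside-to-outside) with their front faces coplanar on the −y side. 7 rungs, each 35 mm deep and 22 mm tall, span between the inner faces of the rails, front faces flush with the rails. The lowest rung's underside is at z = 208 mm and rungs are spaced 268 mm apart (underside to underside).


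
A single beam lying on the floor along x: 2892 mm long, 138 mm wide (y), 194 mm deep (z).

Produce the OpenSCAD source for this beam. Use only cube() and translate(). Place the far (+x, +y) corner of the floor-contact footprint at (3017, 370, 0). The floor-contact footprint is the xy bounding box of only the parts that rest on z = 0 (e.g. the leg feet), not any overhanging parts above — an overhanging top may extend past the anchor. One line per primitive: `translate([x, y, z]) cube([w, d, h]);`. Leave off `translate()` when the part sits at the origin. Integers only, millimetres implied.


translate([125, 232, 0]) cube([2892, 138, 194]);


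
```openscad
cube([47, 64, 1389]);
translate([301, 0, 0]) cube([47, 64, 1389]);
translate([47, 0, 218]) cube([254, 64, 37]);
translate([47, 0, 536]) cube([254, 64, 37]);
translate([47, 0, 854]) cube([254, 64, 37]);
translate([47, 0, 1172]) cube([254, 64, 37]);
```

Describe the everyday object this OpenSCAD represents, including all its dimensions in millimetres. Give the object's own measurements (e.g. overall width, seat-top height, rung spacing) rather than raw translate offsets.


A straight ladder. Two 47×64 mm vertical rails, 1389 mm tall, stand 348 mm apart (outside-to-outside) with their front faces coplanar on the −y side. 4 rungs, each 64 mm deep and 37 mm tall, span between the inner faces of the rails, front faces flush with the rails. The lowest rung's underside is at z = 218 mm and rungs are spaced 318 mm apart (underside to underside).


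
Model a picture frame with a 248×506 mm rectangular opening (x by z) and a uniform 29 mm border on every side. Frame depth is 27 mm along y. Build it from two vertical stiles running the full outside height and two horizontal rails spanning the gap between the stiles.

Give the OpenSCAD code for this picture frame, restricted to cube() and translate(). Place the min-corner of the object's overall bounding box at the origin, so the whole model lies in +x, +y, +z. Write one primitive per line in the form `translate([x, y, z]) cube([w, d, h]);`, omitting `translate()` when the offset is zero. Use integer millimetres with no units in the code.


cube([29, 27, 564]);
translate([277, 0, 0]) cube([29, 27, 564]);
translate([29, 0, 0]) cube([248, 27, 29]);
translate([29, 0, 535]) cube([248, 27, 29]);


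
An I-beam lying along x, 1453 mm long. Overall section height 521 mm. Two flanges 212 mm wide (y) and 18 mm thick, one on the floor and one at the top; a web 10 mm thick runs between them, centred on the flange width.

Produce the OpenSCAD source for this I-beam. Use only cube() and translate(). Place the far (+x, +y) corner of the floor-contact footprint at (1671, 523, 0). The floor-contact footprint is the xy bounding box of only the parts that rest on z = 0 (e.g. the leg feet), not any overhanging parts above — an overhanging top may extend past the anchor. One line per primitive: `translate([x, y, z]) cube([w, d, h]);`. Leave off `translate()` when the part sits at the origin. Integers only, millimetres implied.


translate([218, 311, 0]) cube([1453, 212, 18]);
translate([218, 412, 18]) cube([1453, 10, 485]);
translate([218, 311, 503]) cube([1453, 212, 18]);


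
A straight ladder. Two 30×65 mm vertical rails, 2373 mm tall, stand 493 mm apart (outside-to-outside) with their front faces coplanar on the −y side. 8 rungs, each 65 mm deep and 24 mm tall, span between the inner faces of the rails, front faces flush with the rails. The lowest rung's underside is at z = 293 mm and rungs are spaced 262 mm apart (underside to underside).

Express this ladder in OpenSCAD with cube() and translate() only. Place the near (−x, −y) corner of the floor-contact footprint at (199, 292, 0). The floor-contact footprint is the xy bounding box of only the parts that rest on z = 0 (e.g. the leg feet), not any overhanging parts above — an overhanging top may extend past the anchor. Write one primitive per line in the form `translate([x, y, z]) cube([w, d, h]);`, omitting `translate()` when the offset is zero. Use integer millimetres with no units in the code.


// rung span = 493 - 2*30 = 433
// rung[k] z = 293 + k*262
translate([199, 292, 0]) cube([30, 65, 2373]);
translate([662, 292, 0]) cube([30, 65, 2373]);
translate([229, 292, 293]) cube([433, 65, 24]);
translate([229, 292, 555]) cube([433, 65, 24]);
translate([229, 292, 817]) cube([433, 65, 24]);
translate([229, 292, 1079]) cube([433, 65, 24]);
translate([229, 292, 1341]) cube([433, 65, 24]);
translate([229, 292, 1603]) cube([433, 65, 24]);
translate([229, 292, 1865]) cube([433, 65, 24]);
translate([229, 292, 2127]) cube([433, 65, 24]);


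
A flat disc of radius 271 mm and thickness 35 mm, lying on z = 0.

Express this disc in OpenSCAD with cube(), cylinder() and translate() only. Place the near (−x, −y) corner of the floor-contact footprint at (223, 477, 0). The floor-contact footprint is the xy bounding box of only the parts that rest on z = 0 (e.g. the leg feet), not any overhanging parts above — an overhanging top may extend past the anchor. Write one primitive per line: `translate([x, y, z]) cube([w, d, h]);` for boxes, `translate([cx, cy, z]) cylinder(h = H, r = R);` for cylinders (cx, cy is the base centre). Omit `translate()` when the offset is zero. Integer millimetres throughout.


translate([494, 748, 0]) cylinder(h = 35, r = 271);


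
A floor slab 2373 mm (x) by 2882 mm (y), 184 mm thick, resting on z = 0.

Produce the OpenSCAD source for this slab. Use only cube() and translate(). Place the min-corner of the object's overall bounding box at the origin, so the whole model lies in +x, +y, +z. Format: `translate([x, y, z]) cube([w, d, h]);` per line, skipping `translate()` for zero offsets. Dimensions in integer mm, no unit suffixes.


cube([2373, 2882, 184]);


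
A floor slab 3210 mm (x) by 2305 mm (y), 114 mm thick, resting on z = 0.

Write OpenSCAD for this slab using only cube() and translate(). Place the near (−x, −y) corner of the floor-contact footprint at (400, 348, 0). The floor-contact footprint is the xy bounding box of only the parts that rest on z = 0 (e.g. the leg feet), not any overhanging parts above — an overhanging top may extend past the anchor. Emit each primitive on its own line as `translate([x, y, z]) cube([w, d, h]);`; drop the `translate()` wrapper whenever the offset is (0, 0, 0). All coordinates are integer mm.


translate([400, 348, 0]) cube([3210, 2305, 114]);


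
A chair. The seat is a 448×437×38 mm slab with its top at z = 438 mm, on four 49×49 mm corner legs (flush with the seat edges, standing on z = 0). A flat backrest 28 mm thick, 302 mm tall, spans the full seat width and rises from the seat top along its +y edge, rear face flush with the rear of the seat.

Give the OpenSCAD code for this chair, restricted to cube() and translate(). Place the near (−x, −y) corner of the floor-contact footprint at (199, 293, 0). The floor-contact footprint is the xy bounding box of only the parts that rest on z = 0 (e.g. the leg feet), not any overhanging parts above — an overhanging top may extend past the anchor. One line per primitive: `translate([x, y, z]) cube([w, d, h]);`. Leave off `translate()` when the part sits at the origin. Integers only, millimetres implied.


translate([199, 293, 400]) cube([448, 437, 38]);
translate([199, 293, 0]) cube([49, 49, 400]);
translate([598, 293, 0]) cube([49, 49, 400]);
translate([199, 681, 0]) cube([49, 49, 400]);
translate([598, 681, 0]) cube([49, 49, 400]);
translate([199, 702, 438]) cube([448, 28, 302]);


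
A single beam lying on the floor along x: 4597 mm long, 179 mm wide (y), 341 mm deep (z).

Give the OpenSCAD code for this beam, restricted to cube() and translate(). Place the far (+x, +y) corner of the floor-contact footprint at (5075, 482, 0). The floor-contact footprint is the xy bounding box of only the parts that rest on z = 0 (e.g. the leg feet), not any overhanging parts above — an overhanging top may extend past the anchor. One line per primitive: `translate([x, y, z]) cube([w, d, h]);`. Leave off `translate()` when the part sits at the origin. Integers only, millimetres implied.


translate([478, 303, 0]) cube([4597, 179, 341]);


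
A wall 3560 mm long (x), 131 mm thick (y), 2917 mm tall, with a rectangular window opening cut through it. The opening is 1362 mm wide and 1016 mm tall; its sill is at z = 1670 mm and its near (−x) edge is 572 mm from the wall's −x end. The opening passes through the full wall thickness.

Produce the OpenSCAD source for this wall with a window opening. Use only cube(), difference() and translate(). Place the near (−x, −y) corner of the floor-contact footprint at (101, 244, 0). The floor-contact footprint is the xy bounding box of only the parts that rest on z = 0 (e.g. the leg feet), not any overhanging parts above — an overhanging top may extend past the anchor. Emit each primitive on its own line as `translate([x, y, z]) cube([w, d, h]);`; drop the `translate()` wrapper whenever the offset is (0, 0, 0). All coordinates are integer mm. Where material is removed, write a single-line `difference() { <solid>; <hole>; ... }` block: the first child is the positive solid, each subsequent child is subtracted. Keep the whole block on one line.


difference() { translate([101, 244, 0]) cube([3560, 131, 2917]); translate([673, 244, 1670]) cube([1362, 131, 1016]); }


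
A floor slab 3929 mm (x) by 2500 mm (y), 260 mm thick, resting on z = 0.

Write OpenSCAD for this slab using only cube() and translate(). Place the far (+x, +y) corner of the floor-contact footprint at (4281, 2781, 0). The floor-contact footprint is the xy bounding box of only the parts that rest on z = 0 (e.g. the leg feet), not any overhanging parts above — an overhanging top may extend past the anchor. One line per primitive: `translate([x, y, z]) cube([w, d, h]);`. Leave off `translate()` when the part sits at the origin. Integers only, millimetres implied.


translate([352, 281, 0]) cube([3929, 2500, 260]);


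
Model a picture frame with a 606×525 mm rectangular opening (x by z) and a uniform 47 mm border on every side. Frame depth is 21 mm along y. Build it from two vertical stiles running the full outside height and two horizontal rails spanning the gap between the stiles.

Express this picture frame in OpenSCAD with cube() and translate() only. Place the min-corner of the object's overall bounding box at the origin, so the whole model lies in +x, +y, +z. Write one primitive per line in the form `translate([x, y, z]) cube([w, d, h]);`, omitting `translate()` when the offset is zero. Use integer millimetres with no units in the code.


cube([47, 21, 619]);
translate([653, 0, 0]) cube([47, 21, 619]);
translate([47, 0, 0]) cube([606, 21, 47]);
translate([47, 0, 572]) cube([606, 21, 47]);


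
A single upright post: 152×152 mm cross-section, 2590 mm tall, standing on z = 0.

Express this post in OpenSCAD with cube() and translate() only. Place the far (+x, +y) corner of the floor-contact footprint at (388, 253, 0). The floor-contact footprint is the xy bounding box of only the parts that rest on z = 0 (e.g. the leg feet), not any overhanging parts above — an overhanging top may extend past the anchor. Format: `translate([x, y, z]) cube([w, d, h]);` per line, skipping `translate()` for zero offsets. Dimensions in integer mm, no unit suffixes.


translate([236, 101, 0]) cube([152, 152, 2590]);


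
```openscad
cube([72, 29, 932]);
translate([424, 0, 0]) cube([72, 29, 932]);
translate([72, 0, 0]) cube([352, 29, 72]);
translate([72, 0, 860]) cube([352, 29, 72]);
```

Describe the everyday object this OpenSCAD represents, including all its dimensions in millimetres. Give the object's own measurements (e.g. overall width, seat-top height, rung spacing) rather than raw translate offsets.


A rectangular picture frame lying in the x–z plane (depth along y). The opening is 352 mm wide (x) by 788 mm tall (z), surrounded by a border 72 mm wide on all four sides. The frame is 29 mm deep and is made of two full-height vertical stiles with two horizontal rails fitted between them.


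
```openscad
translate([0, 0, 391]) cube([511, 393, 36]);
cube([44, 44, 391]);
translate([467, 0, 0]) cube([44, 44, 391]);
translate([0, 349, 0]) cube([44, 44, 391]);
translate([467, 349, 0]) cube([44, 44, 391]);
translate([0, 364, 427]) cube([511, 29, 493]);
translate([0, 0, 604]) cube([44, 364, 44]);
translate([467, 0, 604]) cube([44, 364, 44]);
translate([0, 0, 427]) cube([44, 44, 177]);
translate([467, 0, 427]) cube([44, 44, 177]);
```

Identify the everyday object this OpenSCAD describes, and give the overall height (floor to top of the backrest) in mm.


A chair. The overall height is 920 mm.

A slab on four corner posts with a tall panel at the back — a chair. The seat slab sits at z = 391 with thickness 36, and the 493 mm backrest starts at the seat top, so the overall height is 391 + 36 + 493 = 920 mm.


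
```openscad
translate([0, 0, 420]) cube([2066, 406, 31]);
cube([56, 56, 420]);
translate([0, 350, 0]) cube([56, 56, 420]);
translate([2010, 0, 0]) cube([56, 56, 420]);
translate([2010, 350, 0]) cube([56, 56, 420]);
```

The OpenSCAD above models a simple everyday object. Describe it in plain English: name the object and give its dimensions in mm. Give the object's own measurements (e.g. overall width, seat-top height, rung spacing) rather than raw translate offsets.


A bench: a 2066×406 mm seat slab, 31 mm thick, top at z = 451 mm, on four 56×56 mm square legs flush with the seat corners and standing on z = 0.


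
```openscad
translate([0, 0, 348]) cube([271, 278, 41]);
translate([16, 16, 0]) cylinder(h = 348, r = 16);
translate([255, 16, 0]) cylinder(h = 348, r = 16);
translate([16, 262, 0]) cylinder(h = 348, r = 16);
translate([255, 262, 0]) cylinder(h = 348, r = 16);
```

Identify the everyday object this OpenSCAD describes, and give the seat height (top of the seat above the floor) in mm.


A stool. The seat height is 389 mm.

A 271×278×41 slab at z = 348 on four corner cylinders — a stool. The seat top is 348 + 41 = 389 mm.


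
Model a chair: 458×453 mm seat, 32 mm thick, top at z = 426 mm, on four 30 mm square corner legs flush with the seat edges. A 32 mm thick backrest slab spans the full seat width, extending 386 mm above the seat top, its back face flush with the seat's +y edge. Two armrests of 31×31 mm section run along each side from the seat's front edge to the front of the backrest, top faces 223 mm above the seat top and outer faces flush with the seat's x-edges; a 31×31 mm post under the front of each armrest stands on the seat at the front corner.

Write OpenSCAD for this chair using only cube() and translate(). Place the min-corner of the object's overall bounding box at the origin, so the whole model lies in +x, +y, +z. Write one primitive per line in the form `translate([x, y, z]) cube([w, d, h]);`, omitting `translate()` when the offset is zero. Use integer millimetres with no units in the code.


translate([0, 0, 394]) cube([458, 453, 32]);
cube([30, 30, 394]);
translate([428, 0, 0]) cube([30, 30, 394]);
translate([0, 423, 0]) cube([30, 30, 394]);
translate([428, 423, 0]) cube([30, 30, 394]);
translate([0, 421, 426]) cube([458, 32, 386]);
translate([0, 0, 618]) cube([31, 421, 31]);
translate([427, 0, 618]) cube([31, 421, 31]);
translate([0, 0, 426]) cube([31, 31, 192]);
translate([427, 0, 426]) cube([31, 31, 192]);


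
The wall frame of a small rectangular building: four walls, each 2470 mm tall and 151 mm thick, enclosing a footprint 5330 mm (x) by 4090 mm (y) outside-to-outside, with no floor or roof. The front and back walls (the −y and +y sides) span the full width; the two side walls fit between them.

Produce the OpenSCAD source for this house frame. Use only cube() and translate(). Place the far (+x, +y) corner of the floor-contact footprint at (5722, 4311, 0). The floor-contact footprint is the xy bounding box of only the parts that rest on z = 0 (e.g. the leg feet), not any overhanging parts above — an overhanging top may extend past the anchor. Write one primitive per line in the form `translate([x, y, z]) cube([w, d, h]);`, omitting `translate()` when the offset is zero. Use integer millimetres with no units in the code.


translate([392, 221, 0]) cube([5330, 151, 2470]);
translate([392, 4160, 0]) cube([5330, 151, 2470]);
translate([392, 372, 0]) cube([151, 3788, 2470]);
translate([5571, 372, 0]) cube([151, 3788, 2470]);


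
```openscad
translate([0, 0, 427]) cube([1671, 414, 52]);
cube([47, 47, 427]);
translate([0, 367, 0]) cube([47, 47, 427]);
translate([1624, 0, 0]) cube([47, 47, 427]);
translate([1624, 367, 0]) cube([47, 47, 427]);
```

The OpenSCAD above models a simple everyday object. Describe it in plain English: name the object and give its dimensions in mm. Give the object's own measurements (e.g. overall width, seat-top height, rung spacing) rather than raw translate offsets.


A long wooden bench with a 1671 mm (x) × 414 mm (y) seat, 52 mm thick, its top surface 479 mm above the floor. Four 47 mm square legs at the seat corners, flush with the edges, run from z = 0 to the seat underside.


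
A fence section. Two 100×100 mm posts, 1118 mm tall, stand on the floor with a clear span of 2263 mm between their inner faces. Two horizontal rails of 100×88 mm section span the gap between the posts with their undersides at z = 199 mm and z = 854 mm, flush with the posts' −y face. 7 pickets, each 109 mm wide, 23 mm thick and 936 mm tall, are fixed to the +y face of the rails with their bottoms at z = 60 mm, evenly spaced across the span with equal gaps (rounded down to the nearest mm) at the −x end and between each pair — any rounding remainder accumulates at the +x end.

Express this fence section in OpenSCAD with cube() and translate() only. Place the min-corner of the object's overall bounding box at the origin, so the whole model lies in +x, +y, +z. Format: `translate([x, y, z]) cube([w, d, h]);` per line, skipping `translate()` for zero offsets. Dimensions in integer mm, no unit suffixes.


cube([100, 100, 1118]);
translate([2363, 0, 0]) cube([100, 100, 1118]);
translate([100, 0, 199]) cube([2263, 100, 88]);
translate([100, 0, 854]) cube([2263, 100, 88]);
translate([287, 100, 60]) cube([109, 23, 936]);
translate([583, 100, 60]) cube([109, 23, 936]);
translate([879, 100, 60]) cube([109, 23, 936]);
translate([1175, 100, 60]) cube([109, 23, 936]);
translate([1471, 100, 60]) cube([109, 23, 936]);
translate([1767, 100, 60]) cube([109, 23, 936]);
translate([2063, 100, 60]) cube([109, 23, 936]);


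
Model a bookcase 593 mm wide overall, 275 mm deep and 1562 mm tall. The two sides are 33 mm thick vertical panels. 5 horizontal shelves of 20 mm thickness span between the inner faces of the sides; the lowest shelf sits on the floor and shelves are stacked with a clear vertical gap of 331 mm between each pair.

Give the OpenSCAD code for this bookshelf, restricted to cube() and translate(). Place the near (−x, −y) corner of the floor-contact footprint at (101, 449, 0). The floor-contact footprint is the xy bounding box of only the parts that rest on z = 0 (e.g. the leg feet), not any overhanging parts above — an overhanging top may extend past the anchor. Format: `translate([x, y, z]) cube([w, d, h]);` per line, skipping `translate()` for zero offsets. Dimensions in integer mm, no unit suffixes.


translate([101, 449, 0]) cube([33, 275, 1562]);
translate([661, 449, 0]) cube([33, 275, 1562]);
translate([134, 449, 0]) cube([527, 275, 20]);
translate([134, 449, 351]) cube([527, 275, 20]);
translate([134, 449, 702]) cube([527, 275, 20]);
translate([134, 449, 1053]) cube([527, 275, 20]);
translate([134, 449, 1404]) cube([527, 275, 20]);


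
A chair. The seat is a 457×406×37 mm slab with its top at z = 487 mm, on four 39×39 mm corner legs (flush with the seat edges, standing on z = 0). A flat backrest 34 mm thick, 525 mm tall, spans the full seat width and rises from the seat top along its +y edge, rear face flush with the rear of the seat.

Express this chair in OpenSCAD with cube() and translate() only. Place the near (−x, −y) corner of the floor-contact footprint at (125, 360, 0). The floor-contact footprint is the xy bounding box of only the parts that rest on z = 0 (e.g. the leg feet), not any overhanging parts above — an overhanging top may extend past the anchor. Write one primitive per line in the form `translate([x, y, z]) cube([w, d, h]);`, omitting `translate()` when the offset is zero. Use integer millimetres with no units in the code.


translate([125, 360, 450]) cube([457, 406, 37]);
translate([125, 360, 0]) cube([39, 39, 450]);
translate([543, 360, 0]) cube([39, 39, 450]);
translate([125, 727, 0]) cube([39, 39, 450]);
translate([543, 727, 0]) cube([39, 39, 450]);
translate([125, 732, 487]) cube([457, 34, 525]);


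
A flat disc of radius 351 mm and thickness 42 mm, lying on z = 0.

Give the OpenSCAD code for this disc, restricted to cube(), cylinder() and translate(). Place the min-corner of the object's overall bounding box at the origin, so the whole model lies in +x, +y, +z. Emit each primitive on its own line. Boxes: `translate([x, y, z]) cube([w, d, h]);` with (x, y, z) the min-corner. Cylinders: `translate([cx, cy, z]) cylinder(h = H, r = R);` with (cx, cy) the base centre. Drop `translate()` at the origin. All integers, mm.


translate([351, 351, 0]) cylinder(h = 42, r = 351);


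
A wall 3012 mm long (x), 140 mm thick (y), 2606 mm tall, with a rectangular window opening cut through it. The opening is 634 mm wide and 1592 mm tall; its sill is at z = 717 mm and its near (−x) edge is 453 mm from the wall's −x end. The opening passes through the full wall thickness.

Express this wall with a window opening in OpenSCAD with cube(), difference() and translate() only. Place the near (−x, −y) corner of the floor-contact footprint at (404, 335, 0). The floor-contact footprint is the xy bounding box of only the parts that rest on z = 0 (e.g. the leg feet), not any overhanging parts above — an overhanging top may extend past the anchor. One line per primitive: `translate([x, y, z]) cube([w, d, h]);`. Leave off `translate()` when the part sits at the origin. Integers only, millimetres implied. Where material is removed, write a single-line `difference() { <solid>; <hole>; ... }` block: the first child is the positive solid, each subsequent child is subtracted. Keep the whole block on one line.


difference() { translate([404, 335, 0]) cube([3012, 140, 2606]); translate([857, 335, 717]) cube([634, 140, 1592]); }


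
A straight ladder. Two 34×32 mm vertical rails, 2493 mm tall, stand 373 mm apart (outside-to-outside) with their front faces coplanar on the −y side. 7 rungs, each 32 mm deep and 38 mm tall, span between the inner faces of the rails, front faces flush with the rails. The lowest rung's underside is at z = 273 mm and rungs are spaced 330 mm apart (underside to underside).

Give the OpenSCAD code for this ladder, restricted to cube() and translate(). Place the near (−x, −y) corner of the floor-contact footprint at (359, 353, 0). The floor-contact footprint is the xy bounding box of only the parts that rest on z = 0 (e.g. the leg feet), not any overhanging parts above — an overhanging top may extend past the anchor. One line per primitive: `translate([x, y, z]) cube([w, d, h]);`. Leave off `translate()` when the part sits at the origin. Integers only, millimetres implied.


translate([359, 353, 0]) cube([34, 32, 2493]);
translate([698, 353, 0]) cube([34, 32, 2493]);
translate([393, 353, 273]) cube([305, 32, 38]);
translate([393, 353, 603]) cube([305, 32, 38]);
translate([393, 353, 933]) cube([305, 32, 38]);
translate([393, 353, 1263]) cube([305, 32, 38]);
translate([393, 353, 1593]) cube([305, 32, 38]);
translate([393, 353, 1923]) cube([305, 32, 38]);
translate([393, 353, 2253]) cube([305, 32, 38]);
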